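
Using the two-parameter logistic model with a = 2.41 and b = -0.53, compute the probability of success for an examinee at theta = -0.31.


a*(theta - b) = 2.41 * (-0.31 - -0.53) = 0.5302
exp(-0.5302) = 0.5885
P = 1 / (1 + 0.5885)
P = 0.6295

0.6295


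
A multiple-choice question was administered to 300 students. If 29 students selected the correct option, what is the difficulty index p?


Item difficulty p = number correct / total examinees
p = 29 / 300
p = 0.0967

0.0967


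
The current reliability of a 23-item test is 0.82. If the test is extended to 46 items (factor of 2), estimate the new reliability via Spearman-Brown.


r_new = (n * rxx) / (1 + (n-1) * rxx)
r_new = (2 * 0.82) / (1 + 1 * 0.82)
r_new = 1.64 / 1.82
r_new = 0.9011

0.9011


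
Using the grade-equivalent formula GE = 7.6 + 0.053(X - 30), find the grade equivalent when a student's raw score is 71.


raw - median = 71 - 30 = 41
slope * diff = 0.053 * 41 = 2.173
GE = 7.6 + 2.173
GE = 9.773

9.773


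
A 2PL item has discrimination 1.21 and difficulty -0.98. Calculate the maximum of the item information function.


For 2PL, max info at theta = b = -0.98
I_max = a^2 / 4 = 1.21^2 / 4
= 1.4641 / 4
I_max = 0.366

0.366


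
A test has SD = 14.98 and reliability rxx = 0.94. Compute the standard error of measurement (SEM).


SEM = SD * sqrt(1 - rxx)
SEM = 14.98 * sqrt(1 - 0.94)
SEM = 14.98 * sqrt(0.06) = 14.98 * 0.244949
SEM = 3.6693

3.6693


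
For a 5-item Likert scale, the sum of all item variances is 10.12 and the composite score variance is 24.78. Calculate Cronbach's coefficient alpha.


alpha = (k/(k-1)) * (1 - sum(si^2)/s_total^2)
= (5/4) * (1 - 10.12/24.78)
alpha = 0.7395

0.7395


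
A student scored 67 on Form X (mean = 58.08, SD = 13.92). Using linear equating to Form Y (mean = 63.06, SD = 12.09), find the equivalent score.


slope = SD_Y / SD_X = 12.09 / 13.92 ~ 0.8685
intercept = mean_Y - slope * mean_X = 63.06 - (12.09 / 13.92) * 58.08 ~ 12.6155
Y = slope * X + intercept. To avoid rounding drift from the rounded slope/intercept, evaluate the equivalent form Y = mean_Y + SD_Y * (X - mean_X) / SD_X at full precision:
Y = 63.06 + 12.09 * (67 - 58.08) / 13.92
Y = 63.06 + 12.09 * 8.92 / 13.92
Y = 63.06 + 107.8428 / 13.92
Y = 63.06 + 7.7473
Y = 70.8073

70.8073


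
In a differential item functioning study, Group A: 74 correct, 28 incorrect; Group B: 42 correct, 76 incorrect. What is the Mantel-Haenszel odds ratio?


Odds_A = 74/28 = 2.6429
Odds_B = 42/76 = 0.5526
OR = Odds_A / Odds_B = 2.6429 / 0.5526
Exactly, OR = (74 * 76) / (28 * 42) = 5624 / 1176
OR = 4.7823

4.7823


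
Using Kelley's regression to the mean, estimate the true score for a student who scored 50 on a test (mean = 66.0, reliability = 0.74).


T_est = rxx * X + (1 - rxx) * mean
T_est = 0.74 * 50 + 0.26 * 66.0
T_est = 37.0 + 17.16
T_est = 54.16

54.16


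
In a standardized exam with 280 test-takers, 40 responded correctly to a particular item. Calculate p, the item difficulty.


Item difficulty p = number correct / total examinees
p = 40 / 280
p = 0.1429

0.1429


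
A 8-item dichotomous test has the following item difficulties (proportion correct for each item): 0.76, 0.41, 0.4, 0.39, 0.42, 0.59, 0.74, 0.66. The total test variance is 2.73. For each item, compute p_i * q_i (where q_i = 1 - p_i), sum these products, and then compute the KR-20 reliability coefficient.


For each item, compute p_i * q_i:
  Item 1: 0.76 * 0.24 = 0.1824
  Item 2: 0.41 * 0.59 = 0.2419
  Item 3: 0.4 * 0.6 = 0.24
  Item 4: 0.39 * 0.61 = 0.2379
  Item 5: 0.42 * 0.58 = 0.2436
  Item 6: 0.59 * 0.41 = 0.2419
  Item 7: 0.74 * 0.26 = 0.1924
  Item 8: 0.66 * 0.34 = 0.2244
Sum(p_i * q_i) = 0.1824 + 0.2419 + 0.24 + 0.2379 + 0.2436 + 0.2419 + 0.1924 + 0.2244 = 1.8045
KR-20 = (k/(k-1)) * (1 - Sum(p_i*q_i) / Var_total)
= (8/7) * (1 - 1.8045/2.73)
= 1.1429 * 0.339
KR-20 = 0.3874

0.3874


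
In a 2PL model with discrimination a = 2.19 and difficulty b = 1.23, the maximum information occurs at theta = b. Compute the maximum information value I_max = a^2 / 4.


For 2PL, max info at theta = b = 1.23
I_max = a^2 / 4 = 2.19^2 / 4
= 4.7961 / 4
I_max = 1.199

1.199


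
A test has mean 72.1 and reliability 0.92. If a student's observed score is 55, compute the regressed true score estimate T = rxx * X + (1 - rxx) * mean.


T_est = rxx * X + (1 - rxx) * mean
T_est = 0.92 * 55 + 0.08 * 72.1
T_est = 50.6 + 5.768
T_est = 56.368

56.368


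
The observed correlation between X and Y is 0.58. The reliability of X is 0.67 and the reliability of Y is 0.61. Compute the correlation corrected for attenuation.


r_corrected = rxy / sqrt(rxx * ryy)
= 0.58 / sqrt(0.67 * 0.61)
= 0.58 / sqrt(0.4087)
= 0.58 / 0.639296
r_corrected = 0.9072

0.9072


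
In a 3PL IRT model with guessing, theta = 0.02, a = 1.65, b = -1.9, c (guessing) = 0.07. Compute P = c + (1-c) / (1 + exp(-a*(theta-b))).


logit = 1.65*(0.02 - -1.9) = 3.168
P* = 1/(1 + exp(-3.168)) = 0.9596
P = 0.07 + (1 - 0.07) * 0.9596
P = 0.9624

0.9624


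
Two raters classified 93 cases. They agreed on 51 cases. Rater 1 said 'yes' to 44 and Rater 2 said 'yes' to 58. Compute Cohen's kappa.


P_o = 51/93 = 0.548387
P_e = (44*58 + 49*35) / 8649 = 0.493352
kappa = (P_o - P_e) / (1 - P_e)
kappa = (0.548387 - 0.493352) / (1 - 0.493352)
kappa = 0.1086

0.1086


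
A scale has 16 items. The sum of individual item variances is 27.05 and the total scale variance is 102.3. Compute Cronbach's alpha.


alpha = (k/(k-1)) * (1 - sum(si^2)/s_total^2)
= (16/15) * (1 - 27.05/102.3)
alpha = 0.7846

0.7846


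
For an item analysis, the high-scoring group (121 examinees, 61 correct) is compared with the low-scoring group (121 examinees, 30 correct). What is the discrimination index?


p_upper = 61/121 = 0.5041
p_lower = 30/121 = 0.2479
D = 0.5041 - 0.2479 = 0.2562

0.2562


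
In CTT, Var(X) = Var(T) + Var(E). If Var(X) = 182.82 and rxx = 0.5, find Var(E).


var_true = rxx * var_obs = 0.5 * 182.82 = 91.41
var_error = var_obs - var_true
var_error = 182.82 - 91.41
var_error = 91.41

91.41


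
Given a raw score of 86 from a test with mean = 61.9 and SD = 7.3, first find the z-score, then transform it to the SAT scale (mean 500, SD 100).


z = (X - mean) / SD = (86 - 61.9) / 7.3
z = 24.1 / 7.3
z = 3.3014
SAT-scale = SAT = 500 + 100z
Carry z at full precision (z = 24.1 / 7.3) into the conversion:
SAT-scale = 500 + 100 * (24.1 / 7.3) = 500 + 2410 / 7.3
SAT-scale = 500 + 330.137
SAT-scale = 830.137

830.137


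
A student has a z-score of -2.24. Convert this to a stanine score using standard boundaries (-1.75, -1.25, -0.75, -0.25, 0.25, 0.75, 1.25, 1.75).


Stanine boundaries: [-1.75, -1.25, -0.75, -0.25, 0.25, 0.75, 1.25, 1.75]
z = -2.24
Check each boundary:
  z < -1.75
  z < -1.25
  z < -0.75
  z < -0.25
  z < 0.25
  z < 0.75
  z < 1.25
  z < 1.75
Highest qualifying boundary gives stanine = 1

1


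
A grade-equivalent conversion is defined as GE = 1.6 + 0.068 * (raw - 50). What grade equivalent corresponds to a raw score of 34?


raw - median = 34 - 50 = -16
slope * diff = 0.068 * -16 = -1.088
GE = 1.6 + -1.088
GE = 0.512

0.512


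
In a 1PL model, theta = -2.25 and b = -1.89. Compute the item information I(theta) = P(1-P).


P = 1/(1+exp(-(-2.25--1.89))) = 0.411
I = P*(1-P) = 0.411 * 0.589
I = 0.2421

0.2421


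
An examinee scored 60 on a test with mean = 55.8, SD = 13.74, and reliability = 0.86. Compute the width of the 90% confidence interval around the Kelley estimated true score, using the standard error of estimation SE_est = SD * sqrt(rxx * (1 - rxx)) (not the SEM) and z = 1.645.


True score estimate = 0.86*60 + 0.14*55.8 = 59.412
SE_est = SD * sqrt(rxx * (1 - rxx)) = 13.74 * sqrt(0.86 * 0.14) = 13.74 * sqrt(0.1204) = 4.767602
CI = T_est +/- z * SE_est, so width = 2 * z * SE_est = 2 * 1.645 * 4.767602
Width = 15.6854

15.6854


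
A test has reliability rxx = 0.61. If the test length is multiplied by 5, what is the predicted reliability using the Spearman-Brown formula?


r_new = (n * rxx) / (1 + (n-1) * rxx)
r_new = (5 * 0.61) / (1 + 4 * 0.61)
r_new = 3.05 / 3.44
r_new = 0.8866

0.8866


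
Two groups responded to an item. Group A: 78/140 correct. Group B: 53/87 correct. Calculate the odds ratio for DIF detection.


Odds_A = 78/62 = 1.2581
Odds_B = 53/34 = 1.5588
OR = Odds_A / Odds_B = 1.2581 / 1.5588
Exactly, OR = (78 * 34) / (62 * 53) = 2652 / 3286
OR = 0.8071

0.8071


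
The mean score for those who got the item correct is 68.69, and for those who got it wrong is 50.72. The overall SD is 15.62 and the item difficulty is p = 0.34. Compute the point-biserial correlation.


q = 1 - p = 0.66
rpb = ((M1 - M0) / SD) * sqrt(p * q)
rpb = ((68.69 - 50.72) / 15.62) * sqrt(0.34 * 0.66)
rpb = 0.545

0.545


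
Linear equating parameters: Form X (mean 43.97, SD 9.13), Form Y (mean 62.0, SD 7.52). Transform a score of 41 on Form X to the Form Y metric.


slope = SD_Y / SD_X = 7.52 / 9.13 ~ 0.8237
intercept = mean_Y - slope * mean_X = 62.0 - (7.52 / 9.13) * 43.97 ~ 25.7837
Y = slope * X + intercept. To avoid rounding drift from the rounded slope/intercept, evaluate the equivalent form Y = mean_Y + SD_Y * (X - mean_X) / SD_X at full precision:
Y = 62.0 + 7.52 * (41 - 43.97) / 9.13
Y = 62.0 - 7.52 * 2.97 / 9.13
Y = 62.0 - 22.3344 / 9.13
Y = 62.0 - 2.4463
Y = 59.5537

59.5537


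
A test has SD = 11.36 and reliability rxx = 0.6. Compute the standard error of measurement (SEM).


SEM = SD * sqrt(1 - rxx)
SEM = 11.36 * sqrt(1 - 0.6)
SEM = 11.36 * sqrt(0.4) = 11.36 * 0.632456
SEM = 7.1847

7.1847


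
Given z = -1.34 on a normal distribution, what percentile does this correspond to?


CDF(z) = 0.5 * (1 + erf(z/sqrt(2)))
erf(-0.9475) = -0.8198
CDF = 0.0901
Percentile rank = 0.0901 * 100 = 9.01

9.01


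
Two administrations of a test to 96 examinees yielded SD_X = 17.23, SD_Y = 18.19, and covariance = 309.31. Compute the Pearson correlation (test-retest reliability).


r = cov(X,Y) / (SD_X * SD_Y)
r = 309.31 / (17.23 * 18.19)
r = 309.31 / 313.4137
r = 0.9869

0.9869


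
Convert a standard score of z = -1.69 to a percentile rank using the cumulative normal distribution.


CDF(z) = 0.5 * (1 + erf(z/sqrt(2)))
erf(-1.195) = -0.909
CDF = 0.0455
Percentile rank = 0.0455 * 100 = 4.55

4.55


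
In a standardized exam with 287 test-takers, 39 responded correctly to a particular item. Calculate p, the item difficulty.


Item difficulty p = number correct / total examinees
p = 39 / 287
p = 0.1359

0.1359


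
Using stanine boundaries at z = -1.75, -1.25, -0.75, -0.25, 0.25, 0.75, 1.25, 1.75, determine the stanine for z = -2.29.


Stanine boundaries: [-1.75, -1.25, -0.75, -0.25, 0.25, 0.75, 1.25, 1.75]
z = -2.29
Check each boundary:
  z < -1.75
  z < -1.25
  z < -0.75
  z < -0.25
  z < 0.25
  z < 0.75
  z < 1.25
  z < 1.75
Highest qualifying boundary gives stanine = 1

1


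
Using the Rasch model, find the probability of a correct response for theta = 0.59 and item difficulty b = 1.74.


theta - b = 0.59 - 1.74 = -1.15
exp(-(theta - b)) = exp(1.15) = 3.1582
P = 1 / (1 + 3.1582)
P = 0.2405

0.2405


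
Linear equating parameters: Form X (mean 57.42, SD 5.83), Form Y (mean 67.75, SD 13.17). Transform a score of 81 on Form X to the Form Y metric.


slope = SD_Y / SD_X = 13.17 / 5.83 ~ 2.259
intercept = mean_Y - slope * mean_X = 67.75 - (13.17 / 5.83) * 57.42 ~ -61.9621
Y = slope * X + intercept. To avoid rounding drift from the rounded slope/intercept, evaluate the equivalent form Y = mean_Y + SD_Y * (X - mean_X) / SD_X at full precision:
Y = 67.75 + 13.17 * (81 - 57.42) / 5.83
Y = 67.75 + 13.17 * 23.58 / 5.83
Y = 67.75 + 310.5486 / 5.83
Y = 67.75 + 53.2673
Y = 121.0173

121.0173


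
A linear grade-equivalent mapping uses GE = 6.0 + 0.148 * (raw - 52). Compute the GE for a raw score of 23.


raw - median = 23 - 52 = -29
slope * diff = 0.148 * -29 = -4.292
GE = 6.0 + -4.292
GE = 1.708

1.708


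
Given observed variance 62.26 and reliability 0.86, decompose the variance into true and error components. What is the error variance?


var_true = rxx * var_obs = 0.86 * 62.26 = 53.5436
var_error = var_obs - var_true
var_error = 62.26 - 53.5436
var_error = 8.7164

8.7164


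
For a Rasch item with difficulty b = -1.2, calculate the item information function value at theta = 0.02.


P = 1/(1+exp(-(0.02--1.2))) = 0.7721
I = P*(1-P) = 0.7721 * 0.2279
I = 0.176

0.176


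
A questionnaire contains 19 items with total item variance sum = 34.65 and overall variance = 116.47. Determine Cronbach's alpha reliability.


alpha = (k/(k-1)) * (1 - sum(si^2)/s_total^2)
= (19/18) * (1 - 34.65/116.47)
alpha = 0.7415

0.7415


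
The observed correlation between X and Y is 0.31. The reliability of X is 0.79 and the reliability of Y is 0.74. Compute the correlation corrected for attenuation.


r_corrected = rxy / sqrt(rxx * ryy)
= 0.31 / sqrt(0.79 * 0.74)
= 0.31 / sqrt(0.5846)
= 0.31 / 0.764591
r_corrected = 0.4054

0.4054


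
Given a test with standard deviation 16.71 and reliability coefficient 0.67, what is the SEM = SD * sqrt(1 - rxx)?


SEM = SD * sqrt(1 - rxx)
SEM = 16.71 * sqrt(1 - 0.67)
SEM = 16.71 * sqrt(0.33) = 16.71 * 0.574456
SEM = 9.5992

9.5992


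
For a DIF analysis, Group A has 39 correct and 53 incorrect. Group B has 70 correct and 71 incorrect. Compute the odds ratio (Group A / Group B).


Odds_A = 39/53 = 0.7358
Odds_B = 70/71 = 0.9859
OR = Odds_A / Odds_B = 0.7358 / 0.9859
Exactly, OR = (39 * 71) / (53 * 70) = 2769 / 3710
OR = 0.7464

0.7464


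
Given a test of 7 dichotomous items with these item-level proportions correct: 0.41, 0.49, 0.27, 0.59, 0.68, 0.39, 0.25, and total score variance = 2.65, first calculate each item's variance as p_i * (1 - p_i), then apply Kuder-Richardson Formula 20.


For each item, compute p_i * q_i:
  Item 1: 0.41 * 0.59 = 0.2419
  Item 2: 0.49 * 0.51 = 0.2499
  Item 3: 0.27 * 0.73 = 0.1971
  Item 4: 0.59 * 0.41 = 0.2419
  Item 5: 0.68 * 0.32 = 0.2176
  Item 6: 0.39 * 0.61 = 0.2379
  Item 7: 0.25 * 0.75 = 0.1875
Sum(p_i * q_i) = 0.2419 + 0.2499 + 0.1971 + 0.2419 + 0.2176 + 0.2379 + 0.1875 = 1.5738
KR-20 = (k/(k-1)) * (1 - Sum(p_i*q_i) / Var_total)
= (7/6) * (1 - 1.5738/2.65)
= 1.1667 * 0.4061
KR-20 = 0.4738

0.4738


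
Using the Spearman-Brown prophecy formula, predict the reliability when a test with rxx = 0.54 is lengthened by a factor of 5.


r_new = (n * rxx) / (1 + (n-1) * rxx)
r_new = (5 * 0.54) / (1 + 4 * 0.54)
r_new = 2.7 / 3.16
r_new = 0.8544

0.8544


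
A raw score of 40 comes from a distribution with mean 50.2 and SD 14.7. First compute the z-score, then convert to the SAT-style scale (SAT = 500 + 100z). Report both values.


z = (X - mean) / SD = (40 - 50.2) / 14.7
z = -10.2 / 14.7
z = -0.6939
SAT-scale = SAT = 500 + 100z
Carry z at full precision (z = -10.2 / 14.7) into the conversion:
SAT-scale = 500 + 100 * (-10.2 / 14.7) = 500 + -1020 / 14.7
SAT-scale = 500 + -69.3878
SAT-scale = 430.6122

430.6122


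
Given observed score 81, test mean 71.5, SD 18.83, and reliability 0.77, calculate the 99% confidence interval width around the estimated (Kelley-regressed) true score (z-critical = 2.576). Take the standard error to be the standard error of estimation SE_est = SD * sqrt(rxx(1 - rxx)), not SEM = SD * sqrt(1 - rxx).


True score estimate = 0.77*81 + 0.23*71.5 = 78.815
SE_est = SD * sqrt(rxx * (1 - rxx)) = 18.83 * sqrt(0.77 * 0.23) = 18.83 * sqrt(0.1771) = 7.924276
CI = T_est +/- z * SE_est, so width = 2 * z * SE_est = 2 * 2.576 * 7.924276
Width = 40.8259

40.8259


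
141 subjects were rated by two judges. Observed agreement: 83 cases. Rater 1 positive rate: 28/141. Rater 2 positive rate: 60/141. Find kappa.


P_o = 83/141 = 0.588652
P_e = (28*60 + 113*81) / 19881 = 0.544892
kappa = (P_o - P_e) / (1 - P_e)
kappa = (0.588652 - 0.544892) / (1 - 0.544892)
kappa = 0.0962

0.0962


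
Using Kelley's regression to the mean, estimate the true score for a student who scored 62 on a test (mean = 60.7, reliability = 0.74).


T_est = rxx * X + (1 - rxx) * mean
T_est = 0.74 * 62 + 0.26 * 60.7
T_est = 45.88 + 15.782
T_est = 61.662

61.662


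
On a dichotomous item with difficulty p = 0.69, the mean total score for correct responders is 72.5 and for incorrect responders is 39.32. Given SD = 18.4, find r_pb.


q = 1 - p = 0.31
rpb = ((M1 - M0) / SD) * sqrt(p * q)
rpb = ((72.5 - 39.32) / 18.4) * sqrt(0.69 * 0.31)
rpb = 0.834

0.834


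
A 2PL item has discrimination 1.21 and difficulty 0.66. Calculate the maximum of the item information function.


For 2PL, max info at theta = b = 0.66
I_max = a^2 / 4 = 1.21^2 / 4
= 1.4641 / 4
I_max = 0.366

0.366


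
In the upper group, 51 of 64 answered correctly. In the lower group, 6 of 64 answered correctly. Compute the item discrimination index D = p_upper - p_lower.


p_upper = 51/64 = 0.7969
p_lower = 6/64 = 0.0938
D = 0.7969 - 0.0938 = 0.7031

0.7031


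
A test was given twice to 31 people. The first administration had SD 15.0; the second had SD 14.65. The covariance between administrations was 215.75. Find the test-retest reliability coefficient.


r = cov(X,Y) / (SD_X * SD_Y)
r = 215.75 / (15.0 * 14.65)
r = 215.75 / 219.75
r = 0.9818

0.9818


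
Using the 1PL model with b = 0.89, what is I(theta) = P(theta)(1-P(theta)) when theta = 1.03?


P = 1/(1+exp(-(1.03-0.89))) = 0.5349
I = P*(1-P) = 0.5349 * 0.4651
I = 0.2488

0.2488


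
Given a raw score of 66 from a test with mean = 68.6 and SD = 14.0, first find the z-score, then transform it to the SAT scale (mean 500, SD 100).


z = (X - mean) / SD = (66 - 68.6) / 14.0
z = -2.6 / 14.0
z = -0.1857
SAT-scale = SAT = 500 + 100z
Carry z at full precision (z = -2.6 / 14.0) into the conversion:
SAT-scale = 500 + 100 * (-2.6 / 14.0) = 500 + -260 / 14.0
SAT-scale = 500 + -18.5714
SAT-scale = 481.4286

481.4286


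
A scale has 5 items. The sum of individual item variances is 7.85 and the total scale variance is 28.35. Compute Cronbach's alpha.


alpha = (k/(k-1)) * (1 - sum(si^2)/s_total^2)
= (5/4) * (1 - 7.85/28.35)
alpha = 0.9039

0.9039


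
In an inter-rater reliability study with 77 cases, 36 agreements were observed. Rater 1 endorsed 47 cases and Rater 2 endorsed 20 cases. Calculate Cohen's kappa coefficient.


P_o = 36/77 = 0.467532
P_e = (47*20 + 30*57) / 5929 = 0.446956
kappa = (P_o - P_e) / (1 - P_e)
kappa = (0.467532 - 0.446956) / (1 - 0.446956)
kappa = 0.0372

0.0372


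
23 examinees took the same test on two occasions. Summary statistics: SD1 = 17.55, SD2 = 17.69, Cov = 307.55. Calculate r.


r = cov(X,Y) / (SD_X * SD_Y)
r = 307.55 / (17.55 * 17.69)
r = 307.55 / 310.4595
r = 0.9906

0.9906


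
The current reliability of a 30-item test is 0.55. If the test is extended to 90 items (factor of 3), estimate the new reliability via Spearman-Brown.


r_new = (n * rxx) / (1 + (n-1) * rxx)
r_new = (3 * 0.55) / (1 + 2 * 0.55)
r_new = 1.65 / 2.1
r_new = 0.7857

0.7857


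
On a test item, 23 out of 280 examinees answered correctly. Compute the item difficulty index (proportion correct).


Item difficulty p = number correct / total examinees
p = 23 / 280
p = 0.0821

0.0821


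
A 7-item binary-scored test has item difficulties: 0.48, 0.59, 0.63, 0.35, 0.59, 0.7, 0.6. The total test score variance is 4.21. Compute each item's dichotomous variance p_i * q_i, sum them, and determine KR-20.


For each item, compute p_i * q_i:
  Item 1: 0.48 * 0.52 = 0.2496
  Item 2: 0.59 * 0.41 = 0.2419
  Item 3: 0.63 * 0.37 = 0.2331
  Item 4: 0.35 * 0.65 = 0.2275
  Item 5: 0.59 * 0.41 = 0.2419
  Item 6: 0.7 * 0.3 = 0.21
  Item 7: 0.6 * 0.4 = 0.24
Sum(p_i * q_i) = 0.2496 + 0.2419 + 0.2331 + 0.2275 + 0.2419 + 0.21 + 0.24 = 1.644
KR-20 = (k/(k-1)) * (1 - Sum(p_i*q_i) / Var_total)
= (7/6) * (1 - 1.644/4.21)
= 1.1667 * 0.6095
KR-20 = 0.7111

0.7111


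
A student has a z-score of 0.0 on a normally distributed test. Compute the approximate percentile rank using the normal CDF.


CDF(z) = 0.5 * (1 + erf(z/sqrt(2)))
erf(0.0) = 0.0
CDF = 0.5
Percentile rank = 0.5 * 100 = 50.0

50.0


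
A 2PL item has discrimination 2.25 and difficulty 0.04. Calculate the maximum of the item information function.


For 2PL, max info at theta = b = 0.04
I_max = a^2 / 4 = 2.25^2 / 4
= 5.0625 / 4
I_max = 1.2656

1.2656


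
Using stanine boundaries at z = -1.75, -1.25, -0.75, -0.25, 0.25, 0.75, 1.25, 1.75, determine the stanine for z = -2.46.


Stanine boundaries: [-1.75, -1.25, -0.75, -0.25, 0.25, 0.75, 1.25, 1.75]
z = -2.46
Check each boundary:
  z < -1.75
  z < -1.25
  z < -0.75
  z < -0.25
  z < 0.25
  z < 0.75
  z < 1.25
  z < 1.75
Highest qualifying boundary gives stanine = 1

1


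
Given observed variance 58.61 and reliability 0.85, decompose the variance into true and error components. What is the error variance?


var_true = rxx * var_obs = 0.85 * 58.61 = 49.8185
var_error = var_obs - var_true
var_error = 58.61 - 49.8185
var_error = 8.7915

8.7915


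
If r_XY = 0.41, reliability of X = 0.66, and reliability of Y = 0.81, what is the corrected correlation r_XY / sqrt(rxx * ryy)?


r_corrected = rxy / sqrt(rxx * ryy)
= 0.41 / sqrt(0.66 * 0.81)
= 0.41 / sqrt(0.5346)
= 0.41 / 0.731163
r_corrected = 0.5608

0.5608


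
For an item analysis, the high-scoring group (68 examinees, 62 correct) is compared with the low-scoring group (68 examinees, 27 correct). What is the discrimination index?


p_upper = 62/68 = 0.9118
p_lower = 27/68 = 0.3971
D = 0.9118 - 0.3971 = 0.5147

0.5147


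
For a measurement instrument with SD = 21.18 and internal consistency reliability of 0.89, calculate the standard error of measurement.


SEM = SD * sqrt(1 - rxx)
SEM = 21.18 * sqrt(1 - 0.89)
SEM = 21.18 * sqrt(0.11) = 21.18 * 0.331662
SEM = 7.0246

7.0246


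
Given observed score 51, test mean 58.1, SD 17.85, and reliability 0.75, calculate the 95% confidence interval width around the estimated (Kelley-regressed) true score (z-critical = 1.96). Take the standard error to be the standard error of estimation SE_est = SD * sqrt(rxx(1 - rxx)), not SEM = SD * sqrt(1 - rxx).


True score estimate = 0.75*51 + 0.25*58.1 = 52.775
SE_est = SD * sqrt(rxx * (1 - rxx)) = 17.85 * sqrt(0.75 * 0.25) = 17.85 * sqrt(0.1875) = 7.729277
CI = T_est +/- z * SE_est, so width = 2 * z * SE_est = 2 * 1.96 * 7.729277
Width = 30.2988

30.2988


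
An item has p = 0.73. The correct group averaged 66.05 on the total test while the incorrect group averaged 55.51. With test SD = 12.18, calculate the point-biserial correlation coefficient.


q = 1 - p = 0.27
rpb = ((M1 - M0) / SD) * sqrt(p * q)
rpb = ((66.05 - 55.51) / 12.18) * sqrt(0.73 * 0.27)
rpb = 0.3842

0.3842


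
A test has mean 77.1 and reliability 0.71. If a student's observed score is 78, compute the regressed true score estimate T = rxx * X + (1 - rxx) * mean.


T_est = rxx * X + (1 - rxx) * mean
T_est = 0.71 * 78 + 0.29 * 77.1
T_est = 55.38 + 22.359
T_est = 77.739

77.739


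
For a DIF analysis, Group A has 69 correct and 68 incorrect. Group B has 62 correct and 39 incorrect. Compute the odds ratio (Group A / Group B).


Odds_A = 69/68 = 1.0147
Odds_B = 62/39 = 1.5897
OR = Odds_A / Odds_B = 1.0147 / 1.5897
Exactly, OR = (69 * 39) / (68 * 62) = 2691 / 4216
OR = 0.6383

0.6383


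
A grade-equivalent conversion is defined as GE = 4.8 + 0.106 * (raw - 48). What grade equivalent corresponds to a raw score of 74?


raw - median = 74 - 48 = 26
slope * diff = 0.106 * 26 = 2.756
GE = 4.8 + 2.756
GE = 7.556

7.556


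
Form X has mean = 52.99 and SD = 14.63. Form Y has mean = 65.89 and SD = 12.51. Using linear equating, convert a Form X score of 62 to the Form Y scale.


slope = SD_Y / SD_X = 12.51 / 14.63 ~ 0.8551
intercept = mean_Y - slope * mean_X = 65.89 - (12.51 / 14.63) * 52.99 ~ 20.5787
Y = slope * X + intercept. To avoid rounding drift from the rounded slope/intercept, evaluate the equivalent form Y = mean_Y + SD_Y * (X - mean_X) / SD_X at full precision:
Y = 65.89 + 12.51 * (62 - 52.99) / 14.63
Y = 65.89 + 12.51 * 9.01 / 14.63
Y = 65.89 + 112.7151 / 14.63
Y = 65.89 + 7.7044
Y = 73.5944

73.5944


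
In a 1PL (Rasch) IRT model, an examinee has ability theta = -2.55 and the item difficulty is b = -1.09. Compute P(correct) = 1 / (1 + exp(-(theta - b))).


theta - b = -2.55 - -1.09 = -1.46
exp(-(theta - b)) = exp(1.46) = 4.306
P = 1 / (1 + 4.306)
P = 0.1885

0.1885


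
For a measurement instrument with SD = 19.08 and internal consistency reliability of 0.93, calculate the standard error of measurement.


SEM = SD * sqrt(1 - rxx)
SEM = 19.08 * sqrt(1 - 0.93)
SEM = 19.08 * sqrt(0.07) = 19.08 * 0.264575
SEM = 5.0481

5.0481


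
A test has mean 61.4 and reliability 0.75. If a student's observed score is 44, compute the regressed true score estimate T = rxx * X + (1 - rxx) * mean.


T_est = rxx * X + (1 - rxx) * mean
T_est = 0.75 * 44 + 0.25 * 61.4
T_est = 33.0 + 15.35
T_est = 48.35

48.35


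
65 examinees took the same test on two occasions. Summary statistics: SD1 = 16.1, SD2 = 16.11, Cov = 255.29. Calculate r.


r = cov(X,Y) / (SD_X * SD_Y)
r = 255.29 / (16.1 * 16.11)
r = 255.29 / 259.371
r = 0.9843

0.9843


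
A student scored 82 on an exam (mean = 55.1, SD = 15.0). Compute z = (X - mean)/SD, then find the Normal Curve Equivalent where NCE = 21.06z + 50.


z = (X - mean) / SD = (82 - 55.1) / 15.0
z = 26.9 / 15.0
z = 1.7933
NCE = NCE = 21.06z + 50
Carry z at full precision (z = 26.9 / 15.0) into the conversion:
NCE = 21.06 * (26.9 / 15.0) + 50 = 566.514 / 15.0 + 50
NCE = 37.7676 + 50
NCE = 87.7676

87.7676


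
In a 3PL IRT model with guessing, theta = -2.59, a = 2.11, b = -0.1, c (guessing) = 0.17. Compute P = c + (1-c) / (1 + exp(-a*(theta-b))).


logit = 2.11*(-2.59 - -0.1) = -5.2539
P* = 1/(1 + exp(--5.2539)) = 0.0052
P = 0.17 + (1 - 0.17) * 0.0052
P = 0.1743

0.1743


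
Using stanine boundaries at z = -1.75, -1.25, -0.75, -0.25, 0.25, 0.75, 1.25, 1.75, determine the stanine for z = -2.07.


Stanine boundaries: [-1.75, -1.25, -0.75, -0.25, 0.25, 0.75, 1.25, 1.75]
z = -2.07
Check each boundary:
  z < -1.75
  z < -1.25
  z < -0.75
  z < -0.25
  z < 0.25
  z < 0.75
  z < 1.25
  z < 1.75
Highest qualifying boundary gives stanine = 1

1


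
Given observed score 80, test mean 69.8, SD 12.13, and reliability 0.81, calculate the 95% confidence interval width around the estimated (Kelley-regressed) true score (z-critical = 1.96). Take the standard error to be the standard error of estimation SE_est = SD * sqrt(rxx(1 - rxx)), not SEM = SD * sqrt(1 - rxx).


True score estimate = 0.81*80 + 0.19*69.8 = 78.062
SE_est = SD * sqrt(rxx * (1 - rxx)) = 12.13 * sqrt(0.81 * 0.19) = 12.13 * sqrt(0.1539) = 4.75861
CI = T_est +/- z * SE_est, so width = 2 * z * SE_est = 2 * 1.96 * 4.75861
Width = 18.6538

18.6538


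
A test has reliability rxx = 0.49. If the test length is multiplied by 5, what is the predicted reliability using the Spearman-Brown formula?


r_new = (n * rxx) / (1 + (n-1) * rxx)
r_new = (5 * 0.49) / (1 + 4 * 0.49)
r_new = 2.45 / 2.96
r_new = 0.8277

0.8277


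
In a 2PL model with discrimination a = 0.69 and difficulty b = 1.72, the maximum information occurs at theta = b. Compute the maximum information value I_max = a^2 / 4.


For 2PL, max info at theta = b = 1.72
I_max = a^2 / 4 = 0.69^2 / 4
= 0.4761 / 4
I_max = 0.119

0.119


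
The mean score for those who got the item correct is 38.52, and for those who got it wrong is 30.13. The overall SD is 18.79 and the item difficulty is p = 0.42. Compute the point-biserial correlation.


q = 1 - p = 0.58
rpb = ((M1 - M0) / SD) * sqrt(p * q)
rpb = ((38.52 - 30.13) / 18.79) * sqrt(0.42 * 0.58)
rpb = 0.2204

0.2204


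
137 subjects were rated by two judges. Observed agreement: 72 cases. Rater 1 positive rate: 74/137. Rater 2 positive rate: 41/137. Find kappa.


P_o = 72/137 = 0.525547
P_e = (74*41 + 63*96) / 18769 = 0.483883
kappa = (P_o - P_e) / (1 - P_e)
kappa = (0.525547 - 0.483883) / (1 - 0.483883)
kappa = 0.0807

0.0807


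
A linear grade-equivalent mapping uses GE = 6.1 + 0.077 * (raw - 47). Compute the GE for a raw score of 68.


raw - median = 68 - 47 = 21
slope * diff = 0.077 * 21 = 1.617
GE = 6.1 + 1.617
GE = 7.717

7.717


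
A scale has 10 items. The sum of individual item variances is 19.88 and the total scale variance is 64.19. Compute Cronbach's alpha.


alpha = (k/(k-1)) * (1 - sum(si^2)/s_total^2)
= (10/9) * (1 - 19.88/64.19)
alpha = 0.767

0.767


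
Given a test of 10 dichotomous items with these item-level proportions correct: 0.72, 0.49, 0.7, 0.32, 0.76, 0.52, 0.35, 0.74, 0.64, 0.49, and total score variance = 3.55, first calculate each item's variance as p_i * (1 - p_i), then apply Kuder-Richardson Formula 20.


For each item, compute p_i * q_i:
  Item 1: 0.72 * 0.28 = 0.2016
  Item 2: 0.49 * 0.51 = 0.2499
  Item 3: 0.7 * 0.3 = 0.21
  Item 4: 0.32 * 0.68 = 0.2176
  Item 5: 0.76 * 0.24 = 0.1824
  Item 6: 0.52 * 0.48 = 0.2496
  Item 7: 0.35 * 0.65 = 0.2275
  Item 8: 0.74 * 0.26 = 0.1924
  Item 9: 0.64 * 0.36 = 0.2304
  Item 10: 0.49 * 0.51 = 0.2499
Sum(p_i * q_i) = 0.2016 + 0.2499 + 0.21 + 0.2176 + 0.1824 + 0.2496 + 0.2275 + 0.1924 + 0.2304 + 0.2499 = 2.2113
KR-20 = (k/(k-1)) * (1 - Sum(p_i*q_i) / Var_total)
= (10/9) * (1 - 2.2113/3.55)
= 1.1111 * 0.3771
KR-20 = 0.419

0.419


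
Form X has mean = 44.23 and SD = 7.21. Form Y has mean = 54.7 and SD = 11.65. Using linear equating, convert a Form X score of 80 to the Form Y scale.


slope = SD_Y / SD_X = 11.65 / 7.21 ~ 1.6158
intercept = mean_Y - slope * mean_X = 54.7 - (11.65 / 7.21) * 44.23 ~ -16.7673
Y = slope * X + intercept. To avoid rounding drift from the rounded slope/intercept, evaluate the equivalent form Y = mean_Y + SD_Y * (X - mean_X) / SD_X at full precision:
Y = 54.7 + 11.65 * (80 - 44.23) / 7.21
Y = 54.7 + 11.65 * 35.77 / 7.21
Y = 54.7 + 416.7205 / 7.21
Y = 54.7 + 57.7976
Y = 112.4976

112.4976


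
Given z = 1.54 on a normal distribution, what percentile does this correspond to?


CDF(z) = 0.5 * (1 + erf(z/sqrt(2)))
erf(1.0889) = 0.8764
CDF = 0.9382
Percentile rank = 0.9382 * 100 = 93.82

93.82


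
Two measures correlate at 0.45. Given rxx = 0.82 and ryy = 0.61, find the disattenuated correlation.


r_corrected = rxy / sqrt(rxx * ryy)
= 0.45 / sqrt(0.82 * 0.61)
= 0.45 / sqrt(0.5002)
= 0.45 / 0.707248
r_corrected = 0.6363

0.6363


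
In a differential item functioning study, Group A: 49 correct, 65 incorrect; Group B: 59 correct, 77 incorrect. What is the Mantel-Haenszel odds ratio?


Odds_A = 49/65 = 0.7538
Odds_B = 59/77 = 0.7662
OR = Odds_A / Odds_B = 0.7538 / 0.7662
Exactly, OR = (49 * 77) / (65 * 59) = 3773 / 3835
OR = 0.9838

0.9838


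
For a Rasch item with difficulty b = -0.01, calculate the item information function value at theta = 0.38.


P = 1/(1+exp(-(0.38--0.01))) = 0.5963
I = P*(1-P) = 0.5963 * 0.4037
I = 0.2407

0.2407


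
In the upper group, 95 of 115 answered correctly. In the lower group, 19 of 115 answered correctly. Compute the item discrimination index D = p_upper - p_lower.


p_upper = 95/115 = 0.8261
p_lower = 19/115 = 0.1652
D = 0.8261 - 0.1652 = 0.6609

0.6609


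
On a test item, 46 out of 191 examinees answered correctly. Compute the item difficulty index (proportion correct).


Item difficulty p = number correct / total examinees
p = 46 / 191
p = 0.2408

0.2408


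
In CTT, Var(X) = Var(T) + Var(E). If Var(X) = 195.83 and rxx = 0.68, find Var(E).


var_true = rxx * var_obs = 0.68 * 195.83 = 133.1644
var_error = var_obs - var_true
var_error = 195.83 - 133.1644
var_error = 62.6656

62.6656


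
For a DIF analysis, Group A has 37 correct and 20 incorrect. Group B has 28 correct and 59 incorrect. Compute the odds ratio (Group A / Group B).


Odds_A = 37/20 = 1.85
Odds_B = 28/59 = 0.4746
OR = Odds_A / Odds_B = 1.85 / 0.4746
Exactly, OR = (37 * 59) / (20 * 28) = 2183 / 560
OR = 3.8982

3.8982


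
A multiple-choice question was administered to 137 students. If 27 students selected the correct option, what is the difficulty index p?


Item difficulty p = number correct / total examinees
p = 27 / 137
p = 0.1971

0.1971


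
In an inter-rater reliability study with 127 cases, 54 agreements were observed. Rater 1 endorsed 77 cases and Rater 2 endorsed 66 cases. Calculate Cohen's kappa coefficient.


P_o = 54/127 = 0.425197
P_e = (77*66 + 50*61) / 16129 = 0.504185
kappa = (P_o - P_e) / (1 - P_e)
kappa = (0.425197 - 0.504185) / (1 - 0.504185)
kappa = -0.1593

-0.1593


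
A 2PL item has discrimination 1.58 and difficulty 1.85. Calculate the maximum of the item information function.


For 2PL, max info at theta = b = 1.85
I_max = a^2 / 4 = 1.58^2 / 4
= 2.4964 / 4
I_max = 0.6241

0.6241


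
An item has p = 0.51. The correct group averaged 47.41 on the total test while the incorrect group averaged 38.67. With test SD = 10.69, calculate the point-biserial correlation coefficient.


q = 1 - p = 0.49
rpb = ((M1 - M0) / SD) * sqrt(p * q)
rpb = ((47.41 - 38.67) / 10.69) * sqrt(0.51 * 0.49)
rpb = 0.4087

0.4087


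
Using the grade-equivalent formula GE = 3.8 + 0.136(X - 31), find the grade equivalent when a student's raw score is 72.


raw - median = 72 - 31 = 41
slope * diff = 0.136 * 41 = 5.576
GE = 3.8 + 5.576
GE = 9.376

9.376


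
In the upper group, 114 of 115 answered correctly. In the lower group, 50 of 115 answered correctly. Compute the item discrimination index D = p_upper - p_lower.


p_upper = 114/115 = 0.9913
p_lower = 50/115 = 0.4348
D = 0.9913 - 0.4348 = 0.5565

0.5565


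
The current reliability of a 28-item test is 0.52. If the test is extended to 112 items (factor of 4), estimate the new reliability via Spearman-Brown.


r_new = (n * rxx) / (1 + (n-1) * rxx)
r_new = (4 * 0.52) / (1 + 3 * 0.52)
r_new = 2.08 / 2.56
r_new = 0.8125

0.8125


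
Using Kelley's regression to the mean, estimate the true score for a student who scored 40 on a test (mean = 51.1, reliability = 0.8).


T_est = rxx * X + (1 - rxx) * mean
T_est = 0.8 * 40 + 0.2 * 51.1
T_est = 32.0 + 10.22
T_est = 42.22

42.22


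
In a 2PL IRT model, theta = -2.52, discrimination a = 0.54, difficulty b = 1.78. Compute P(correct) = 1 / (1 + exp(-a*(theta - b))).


a*(theta - b) = 0.54 * (-2.52 - 1.78) = -2.322
exp(--2.322) = 10.196
P = 1 / (1 + 10.196)
P = 0.0893

0.0893


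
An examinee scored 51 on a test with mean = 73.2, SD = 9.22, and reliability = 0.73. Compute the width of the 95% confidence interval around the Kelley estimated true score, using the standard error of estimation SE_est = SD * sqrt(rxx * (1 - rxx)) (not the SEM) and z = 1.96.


True score estimate = 0.73*51 + 0.27*73.2 = 56.994
SE_est = SD * sqrt(rxx * (1 - rxx)) = 9.22 * sqrt(0.73 * 0.27) = 9.22 * sqrt(0.1971) = 4.093306
CI = T_est +/- z * SE_est, so width = 2 * z * SE_est = 2 * 1.96 * 4.093306
Width = 16.0458

16.0458


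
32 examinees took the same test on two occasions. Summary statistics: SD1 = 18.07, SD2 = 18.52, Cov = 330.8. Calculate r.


r = cov(X,Y) / (SD_X * SD_Y)
r = 330.8 / (18.07 * 18.52)
r = 330.8 / 334.6564
r = 0.9885

0.9885


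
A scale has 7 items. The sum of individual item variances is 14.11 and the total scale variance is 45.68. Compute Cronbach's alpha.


alpha = (k/(k-1)) * (1 - sum(si^2)/s_total^2)
= (7/6) * (1 - 14.11/45.68)
alpha = 0.8063

0.8063


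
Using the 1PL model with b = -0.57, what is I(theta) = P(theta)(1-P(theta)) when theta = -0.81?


P = 1/(1+exp(-(-0.81--0.57))) = 0.4403
I = P*(1-P) = 0.4403 * 0.5597
I = 0.2464

0.2464


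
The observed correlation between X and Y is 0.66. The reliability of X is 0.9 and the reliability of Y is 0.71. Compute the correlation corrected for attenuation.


r_corrected = rxy / sqrt(rxx * ryy)
= 0.66 / sqrt(0.9 * 0.71)
= 0.66 / sqrt(0.639)
= 0.66 / 0.799375
r_corrected = 0.8256

0.8256


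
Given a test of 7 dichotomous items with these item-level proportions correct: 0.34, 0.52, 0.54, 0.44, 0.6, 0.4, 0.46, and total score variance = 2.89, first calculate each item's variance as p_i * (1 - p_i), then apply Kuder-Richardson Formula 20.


For each item, compute p_i * q_i:
  Item 1: 0.34 * 0.66 = 0.2244
  Item 2: 0.52 * 0.48 = 0.2496
  Item 3: 0.54 * 0.46 = 0.2484
  Item 4: 0.44 * 0.56 = 0.2464
  Item 5: 0.6 * 0.4 = 0.24
  Item 6: 0.4 * 0.6 = 0.24
  Item 7: 0.46 * 0.54 = 0.2484
Sum(p_i * q_i) = 0.2244 + 0.2496 + 0.2484 + 0.2464 + 0.24 + 0.24 + 0.2484 = 1.6972
KR-20 = (k/(k-1)) * (1 - Sum(p_i*q_i) / Var_total)
= (7/6) * (1 - 1.6972/2.89)
= 1.1667 * 0.4127
KR-20 = 0.4815

0.4815


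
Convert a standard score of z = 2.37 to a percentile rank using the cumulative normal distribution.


CDF(z) = 0.5 * (1 + erf(z/sqrt(2)))
erf(1.6758) = 0.9822
CDF = 0.9911
Percentile rank = 0.9911 * 100 = 99.11

99.11


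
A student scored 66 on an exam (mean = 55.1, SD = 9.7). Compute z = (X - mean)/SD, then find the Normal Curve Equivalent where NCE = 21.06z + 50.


z = (X - mean) / SD = (66 - 55.1) / 9.7
z = 10.9 / 9.7
z = 1.1237
NCE = NCE = 21.06z + 50
Carry z at full precision (z = 10.9 / 9.7) into the conversion:
NCE = 21.06 * (10.9 / 9.7) + 50 = 229.554 / 9.7 + 50
NCE = 23.6654 + 50
NCE = 73.6654

73.6654


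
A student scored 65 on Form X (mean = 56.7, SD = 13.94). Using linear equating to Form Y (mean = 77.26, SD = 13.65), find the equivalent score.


slope = SD_Y / SD_X = 13.65 / 13.94 ~ 0.9792
intercept = mean_Y - slope * mean_X = 77.26 - (13.65 / 13.94) * 56.7 ~ 21.7396
Y = slope * X + intercept. To avoid rounding drift from the rounded slope/intercept, evaluate the equivalent form Y = mean_Y + SD_Y * (X - mean_X) / SD_X at full precision:
Y = 77.26 + 13.65 * (65 - 56.7) / 13.94
Y = 77.26 + 13.65 * 8.3 / 13.94
Y = 77.26 + 113.295 / 13.94
Y = 77.26 + 8.1273
Y = 85.3873

85.3873


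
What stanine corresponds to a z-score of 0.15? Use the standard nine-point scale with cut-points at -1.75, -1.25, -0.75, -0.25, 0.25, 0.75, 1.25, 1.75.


Stanine boundaries: [-1.75, -1.25, -0.75, -0.25, 0.25, 0.75, 1.25, 1.75]
z = 0.15
Check each boundary:
  z >= -1.75 -> could be stanine 2
  z >= -1.25 -> could be stanine 3
  z >= -0.75 -> could be stanine 4
  z >= -0.25 -> could be stanine 5
  z < 0.25
  z < 0.75
  z < 1.25
  z < 1.75
Highest qualifying boundary gives stanine = 5

5


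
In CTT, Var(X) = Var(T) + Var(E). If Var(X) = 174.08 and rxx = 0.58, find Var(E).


var_true = rxx * var_obs = 0.58 * 174.08 = 100.9664
var_error = var_obs - var_true
var_error = 174.08 - 100.9664
var_error = 73.1136

73.1136


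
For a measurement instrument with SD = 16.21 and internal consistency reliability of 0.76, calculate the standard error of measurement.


SEM = SD * sqrt(1 - rxx)
SEM = 16.21 * sqrt(1 - 0.76)
SEM = 16.21 * sqrt(0.24) = 16.21 * 0.489898
SEM = 7.9412

7.9412


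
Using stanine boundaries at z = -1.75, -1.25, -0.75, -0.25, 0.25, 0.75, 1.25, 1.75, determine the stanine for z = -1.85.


Stanine boundaries: [-1.75, -1.25, -0.75, -0.25, 0.25, 0.75, 1.25, 1.75]
z = -1.85
Check each boundary:
  z < -1.75
  z < -1.25
  z < -0.75
  z < -0.25
  z < 0.25
  z < 0.75
  z < 1.25
  z < 1.75
Highest qualifying boundary gives stanine = 1

1


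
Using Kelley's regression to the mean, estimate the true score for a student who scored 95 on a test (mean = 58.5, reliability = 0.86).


T_est = rxx * X + (1 - rxx) * mean
T_est = 0.86 * 95 + 0.14 * 58.5
T_est = 81.7 + 8.19
T_est = 89.89

89.89


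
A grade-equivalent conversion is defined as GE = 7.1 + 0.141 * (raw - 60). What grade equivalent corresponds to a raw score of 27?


raw - median = 27 - 60 = -33
slope * diff = 0.141 * -33 = -4.653
GE = 7.1 + -4.653
GE = 2.447

2.447


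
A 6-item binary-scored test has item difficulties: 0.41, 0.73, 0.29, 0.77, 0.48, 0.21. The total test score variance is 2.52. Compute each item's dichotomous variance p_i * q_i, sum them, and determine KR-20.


For each item, compute p_i * q_i:
  Item 1: 0.41 * 0.59 = 0.2419
  Item 2: 0.73 * 0.27 = 0.1971
  Item 3: 0.29 * 0.71 = 0.2059
  Item 4: 0.77 * 0.23 = 0.1771
  Item 5: 0.48 * 0.52 = 0.2496
  Item 6: 0.21 * 0.79 = 0.1659
Sum(p_i * q_i) = 0.2419 + 0.1971 + 0.2059 + 0.1771 + 0.2496 + 0.1659 = 1.2375
KR-20 = (k/(k-1)) * (1 - Sum(p_i*q_i) / Var_total)
= (6/5) * (1 - 1.2375/2.52)
= 1.2 * 0.5089
KR-20 = 0.6107

0.6107
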